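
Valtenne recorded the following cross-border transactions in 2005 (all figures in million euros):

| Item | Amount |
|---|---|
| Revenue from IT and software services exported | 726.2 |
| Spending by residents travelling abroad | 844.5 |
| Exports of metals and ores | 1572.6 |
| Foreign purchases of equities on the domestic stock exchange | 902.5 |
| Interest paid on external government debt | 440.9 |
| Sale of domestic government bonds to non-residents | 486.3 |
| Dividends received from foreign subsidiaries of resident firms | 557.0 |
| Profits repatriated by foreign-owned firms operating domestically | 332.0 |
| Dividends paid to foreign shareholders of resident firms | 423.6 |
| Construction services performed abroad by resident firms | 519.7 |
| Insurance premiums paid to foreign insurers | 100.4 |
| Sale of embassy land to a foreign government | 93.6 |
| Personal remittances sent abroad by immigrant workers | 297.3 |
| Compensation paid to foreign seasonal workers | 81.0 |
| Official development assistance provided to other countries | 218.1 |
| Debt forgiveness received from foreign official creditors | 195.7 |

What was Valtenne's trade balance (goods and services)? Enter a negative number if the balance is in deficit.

Goods: 1572.6
Services: 519.7 + 726.2 - 844.5 - 100.4 = 301.0
Trade balance = 1572.6 + 301.0 = 1873.6
(Excluded from the trade balance — financial account: foreign purchases of equities on the domestic stock exchange 902.5, sale of domestic government bonds to non-residents 486.3; primary income: interest paid on external government debt 440.9, dividends received from foreign subsidiaries of resident firms 557.0, profits repatriated by foreign-owned firms operating domestically 332.0, dividends paid to foreign shareholders of resident firms 423.6, compensation paid to foreign seasonal workers 81.0; capital account: sale of embassy land to a foreign government 93.6, debt forgiveness received from foreign official creditors 195.7; secondary income: personal remittances sent abroad by immigrant workers 297.3, official development assistance provided to other countries 218.1.)

1873.6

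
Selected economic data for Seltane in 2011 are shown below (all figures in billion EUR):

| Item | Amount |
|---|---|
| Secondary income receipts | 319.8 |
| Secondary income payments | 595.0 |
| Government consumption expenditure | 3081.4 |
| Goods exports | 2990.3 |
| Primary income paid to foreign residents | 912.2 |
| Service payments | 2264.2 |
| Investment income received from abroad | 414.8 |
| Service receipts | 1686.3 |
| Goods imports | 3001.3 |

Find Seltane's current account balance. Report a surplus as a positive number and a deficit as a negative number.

-1361.5

Goods balance = 2990.3 - 3001.3 = -11.0
Services balance = 1686.3 - 2264.2 = -577.9
Trade balance (goods + services) = -11.0 + (-577.9) = -588.9
Net primary income = 414.8 - 912.2 = -497.4
Net secondary income = 319.8 - 595.0 = -275.2
Current account = -588.9 + (-497.4) + (-275.2) = -1361.5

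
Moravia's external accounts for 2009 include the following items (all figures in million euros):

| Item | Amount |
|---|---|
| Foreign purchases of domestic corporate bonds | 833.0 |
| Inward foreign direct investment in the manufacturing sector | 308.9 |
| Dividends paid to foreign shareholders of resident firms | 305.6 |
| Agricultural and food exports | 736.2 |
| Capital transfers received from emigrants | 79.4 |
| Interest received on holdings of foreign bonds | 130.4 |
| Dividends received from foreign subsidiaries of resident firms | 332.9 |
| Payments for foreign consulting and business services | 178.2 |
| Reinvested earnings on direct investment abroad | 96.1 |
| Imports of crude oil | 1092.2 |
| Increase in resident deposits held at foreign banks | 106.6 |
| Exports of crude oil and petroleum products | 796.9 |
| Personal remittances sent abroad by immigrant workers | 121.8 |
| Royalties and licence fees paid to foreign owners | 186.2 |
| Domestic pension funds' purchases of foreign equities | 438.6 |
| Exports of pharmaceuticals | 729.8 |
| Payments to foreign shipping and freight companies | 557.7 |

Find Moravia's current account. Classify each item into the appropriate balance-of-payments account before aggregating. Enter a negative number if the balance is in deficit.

Goods: 736.2 - 1092.2 + 796.9 + 729.8 = 1170.7
Services: -557.7 - 186.2 - 178.2 = -922.1
Primary income: -305.6 + 96.1 + 332.9 + 130.4 = 253.8
Secondary income: -121.8
Current account = 1170.7 + (-922.1) + 253.8 + (-121.8) = 380.6
(Excluded from the current account — financial account: foreign purchases of domestic corporate bonds 833.0, inward foreign direct investment in the manufacturing sector 308.9, increase in resident deposits held at foreign banks 106.6, domestic pension funds' purchases of foreign equities 438.6; capital account: capital transfers received from emigrants 79.4.)

380.6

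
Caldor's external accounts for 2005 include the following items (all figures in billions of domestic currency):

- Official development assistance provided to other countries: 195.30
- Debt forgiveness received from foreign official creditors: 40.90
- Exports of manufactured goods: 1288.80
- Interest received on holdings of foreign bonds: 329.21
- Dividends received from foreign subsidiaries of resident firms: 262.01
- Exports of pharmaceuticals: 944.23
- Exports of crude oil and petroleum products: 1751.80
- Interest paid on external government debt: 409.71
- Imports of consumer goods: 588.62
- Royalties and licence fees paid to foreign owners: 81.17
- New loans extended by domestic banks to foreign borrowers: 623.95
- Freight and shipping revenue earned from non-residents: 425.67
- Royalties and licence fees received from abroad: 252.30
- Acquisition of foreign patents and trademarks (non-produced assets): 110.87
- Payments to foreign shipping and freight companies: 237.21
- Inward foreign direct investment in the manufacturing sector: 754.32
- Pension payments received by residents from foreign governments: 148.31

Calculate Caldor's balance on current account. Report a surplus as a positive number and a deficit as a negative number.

3890.32

Goods: 944.23 - 588.62 + 1751.80 + 1288.80 = 3396.21
Services: 425.67 - 237.21 + 252.30 - 81.17 = 359.59
Primary income: 329.21 - 409.71 + 262.01 = 181.51
Secondary income: 148.31 - 195.30 = -46.99
Current account = 3396.21 + 359.59 + 181.51 + (-46.99) = 3890.32
(Excluded from the current account — capital account: debt forgiveness received from foreign official creditors 40.90, acquisition of foreign patents and trademarks (non-produced assets) 110.87; financial account: new loans extended by domestic banks to foreign borrowers 623.95, inward foreign direct investment in the manufacturing sector 754.32.)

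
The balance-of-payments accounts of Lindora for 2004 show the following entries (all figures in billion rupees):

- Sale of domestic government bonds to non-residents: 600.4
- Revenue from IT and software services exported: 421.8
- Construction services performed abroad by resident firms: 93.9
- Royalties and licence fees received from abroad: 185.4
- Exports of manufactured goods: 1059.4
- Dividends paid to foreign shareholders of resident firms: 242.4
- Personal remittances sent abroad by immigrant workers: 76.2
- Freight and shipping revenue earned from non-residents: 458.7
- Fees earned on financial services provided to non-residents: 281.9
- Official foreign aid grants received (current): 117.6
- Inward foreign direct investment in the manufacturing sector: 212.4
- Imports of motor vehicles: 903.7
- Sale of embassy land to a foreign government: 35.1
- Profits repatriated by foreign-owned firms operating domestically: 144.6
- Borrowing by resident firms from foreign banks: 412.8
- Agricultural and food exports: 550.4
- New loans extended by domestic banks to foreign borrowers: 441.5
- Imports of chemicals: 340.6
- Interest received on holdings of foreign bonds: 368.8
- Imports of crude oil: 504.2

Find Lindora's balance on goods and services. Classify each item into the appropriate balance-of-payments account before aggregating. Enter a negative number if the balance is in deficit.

1303.0

Goods: -340.6 - 504.2 - 903.7 + 550.4 + 1059.4 = -138.7
Services: 281.9 + 93.9 + 458.7 + 421.8 + 185.4 = 1441.7
Trade balance = -138.7 + 1441.7 = 1303.0
(Excluded from the trade balance — financial account: sale of domestic government bonds to non-residents 600.4, inward foreign direct investment in the manufacturing sector 212.4, borrowing by resident firms from foreign banks 412.8, new loans extended by domestic banks to foreign borrowers 441.5; primary income: dividends paid to foreign shareholders of resident firms 242.4, profits repatriated by foreign-owned firms operating domestically 144.6, interest received on holdings of foreign bonds 368.8; secondary income: personal remittances sent abroad by immigrant workers 76.2, official foreign aid grants received (current) 117.6; capital account: sale of embassy land to a foreign government 35.1.)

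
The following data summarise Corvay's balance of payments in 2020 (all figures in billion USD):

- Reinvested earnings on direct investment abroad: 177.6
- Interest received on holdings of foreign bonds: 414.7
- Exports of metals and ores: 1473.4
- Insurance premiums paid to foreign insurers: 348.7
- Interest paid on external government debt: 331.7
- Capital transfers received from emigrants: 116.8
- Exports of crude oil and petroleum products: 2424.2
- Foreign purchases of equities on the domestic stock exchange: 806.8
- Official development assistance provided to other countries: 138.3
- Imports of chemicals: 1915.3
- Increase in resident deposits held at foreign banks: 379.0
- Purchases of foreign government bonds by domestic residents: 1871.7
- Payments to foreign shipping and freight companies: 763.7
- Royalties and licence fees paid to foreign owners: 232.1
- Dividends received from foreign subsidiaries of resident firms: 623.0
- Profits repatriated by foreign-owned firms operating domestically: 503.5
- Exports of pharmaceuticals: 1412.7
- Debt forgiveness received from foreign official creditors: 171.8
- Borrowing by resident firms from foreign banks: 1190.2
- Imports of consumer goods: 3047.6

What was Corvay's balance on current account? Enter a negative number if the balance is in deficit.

Goods: 2424.2 + 1412.7 + 1473.4 - 3047.6 - 1915.3 = 347.4
Services: -232.1 - 348.7 - 763.7 = -1344.5
Primary income: 414.7 + 623.0 - 331.7 - 503.5 + 177.6 = 380.1
Secondary income: -138.3
Current account = 347.4 + (-1344.5) + 380.1 + (-138.3) = -755.3
(Excluded from the current account — capital account: capital transfers received from emigrants 116.8, debt forgiveness received from foreign official creditors 171.8; financial account: foreign purchases of equities on the domestic stock exchange 806.8, increase in resident deposits held at foreign banks 379.0, purchases of foreign government bonds by domestic residents 1871.7, borrowing by resident firms from foreign banks 1190.2.)

-755.3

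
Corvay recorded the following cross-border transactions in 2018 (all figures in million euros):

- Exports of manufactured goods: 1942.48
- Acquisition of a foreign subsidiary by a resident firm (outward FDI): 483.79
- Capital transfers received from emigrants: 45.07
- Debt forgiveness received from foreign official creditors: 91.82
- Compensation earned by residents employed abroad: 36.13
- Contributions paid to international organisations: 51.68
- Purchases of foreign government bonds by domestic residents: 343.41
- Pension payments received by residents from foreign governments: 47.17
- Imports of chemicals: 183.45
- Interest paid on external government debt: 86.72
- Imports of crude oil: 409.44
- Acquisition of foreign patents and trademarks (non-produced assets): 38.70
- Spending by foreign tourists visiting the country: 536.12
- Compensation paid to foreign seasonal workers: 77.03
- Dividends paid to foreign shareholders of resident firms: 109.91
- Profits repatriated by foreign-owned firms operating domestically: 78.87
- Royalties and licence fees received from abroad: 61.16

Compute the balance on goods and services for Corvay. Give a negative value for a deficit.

1946.87

Goods: -409.44 + 1942.48 - 183.45 = 1349.59
Services: 536.12 + 61.16 = 597.28
Trade balance = 1349.59 + 597.28 = 1946.87
(Excluded from the trade balance — financial account: acquisition of a foreign subsidiary by a resident firm (outward FDI) 483.79, purchases of foreign government bonds by domestic residents 343.41; capital account: capital transfers received from emigrants 45.07, debt forgiveness received from foreign official creditors 91.82, acquisition of foreign patents and trademarks (non-produced assets) 38.70; primary income: compensation earned by residents employed abroad 36.13, interest paid on external government debt 86.72, compensation paid to foreign seasonal workers 77.03, dividends paid to foreign shareholders of resident firms 109.91, profits repatriated by foreign-owned firms operating domestically 78.87; secondary income: contributions paid to international organisations 51.68, pension payments received by residents from foreign governments 47.17.)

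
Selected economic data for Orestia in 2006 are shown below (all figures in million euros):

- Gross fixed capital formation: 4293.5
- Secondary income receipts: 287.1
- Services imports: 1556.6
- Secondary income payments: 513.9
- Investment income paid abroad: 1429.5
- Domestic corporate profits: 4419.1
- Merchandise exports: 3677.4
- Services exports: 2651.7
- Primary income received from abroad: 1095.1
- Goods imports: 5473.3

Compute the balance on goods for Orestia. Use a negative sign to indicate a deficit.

-1795.9

Goods balance = 3677.4 - 5473.3 = -1795.9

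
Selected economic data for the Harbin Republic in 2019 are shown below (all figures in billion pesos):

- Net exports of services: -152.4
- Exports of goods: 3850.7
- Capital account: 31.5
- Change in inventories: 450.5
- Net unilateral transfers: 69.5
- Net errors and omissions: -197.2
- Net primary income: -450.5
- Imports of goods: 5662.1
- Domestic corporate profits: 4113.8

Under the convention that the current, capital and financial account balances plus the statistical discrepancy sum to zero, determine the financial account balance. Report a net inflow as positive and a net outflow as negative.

2510.5

Goods balance = 3850.7 - 5662.1 = -1811.4
Services balance = -152.4
Trade balance (goods + services) = -1811.4 + (-152.4) = -1963.8
Net primary income = -450.5
Net secondary income = 69.5
Current account = -1963.8 + (-450.5) + 69.5 = -2344.8
Financial account = -(-2344.8 + 31.5 + (-197.2)) = 2510.5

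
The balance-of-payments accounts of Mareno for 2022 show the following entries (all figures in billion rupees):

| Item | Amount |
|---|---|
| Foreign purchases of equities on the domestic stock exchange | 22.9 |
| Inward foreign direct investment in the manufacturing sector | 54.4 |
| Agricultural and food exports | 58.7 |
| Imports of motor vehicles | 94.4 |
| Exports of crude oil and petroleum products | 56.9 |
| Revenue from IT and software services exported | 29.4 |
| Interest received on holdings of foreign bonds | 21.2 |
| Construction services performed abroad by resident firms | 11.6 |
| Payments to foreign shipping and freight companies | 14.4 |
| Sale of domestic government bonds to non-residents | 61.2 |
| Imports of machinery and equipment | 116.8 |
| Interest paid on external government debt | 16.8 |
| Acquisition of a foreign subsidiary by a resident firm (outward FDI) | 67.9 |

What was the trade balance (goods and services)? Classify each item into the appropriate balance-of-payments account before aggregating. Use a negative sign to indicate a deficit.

-69.0

Goods: -116.8 - 94.4 + 56.9 + 58.7 = -95.6
Services: 29.4 - 14.4 + 11.6 = 26.6
Trade balance = -95.6 + 26.6 = -69.0
(Excluded from the trade balance — financial account: foreign purchases of equities on the domestic stock exchange 22.9, inward foreign direct investment in the manufacturing sector 54.4, sale of domestic government bonds to non-residents 61.2, acquisition of a foreign subsidiary by a resident firm (outward FDI) 67.9; primary income: interest received on holdings of foreign bonds 21.2, interest paid on external government debt 16.8.)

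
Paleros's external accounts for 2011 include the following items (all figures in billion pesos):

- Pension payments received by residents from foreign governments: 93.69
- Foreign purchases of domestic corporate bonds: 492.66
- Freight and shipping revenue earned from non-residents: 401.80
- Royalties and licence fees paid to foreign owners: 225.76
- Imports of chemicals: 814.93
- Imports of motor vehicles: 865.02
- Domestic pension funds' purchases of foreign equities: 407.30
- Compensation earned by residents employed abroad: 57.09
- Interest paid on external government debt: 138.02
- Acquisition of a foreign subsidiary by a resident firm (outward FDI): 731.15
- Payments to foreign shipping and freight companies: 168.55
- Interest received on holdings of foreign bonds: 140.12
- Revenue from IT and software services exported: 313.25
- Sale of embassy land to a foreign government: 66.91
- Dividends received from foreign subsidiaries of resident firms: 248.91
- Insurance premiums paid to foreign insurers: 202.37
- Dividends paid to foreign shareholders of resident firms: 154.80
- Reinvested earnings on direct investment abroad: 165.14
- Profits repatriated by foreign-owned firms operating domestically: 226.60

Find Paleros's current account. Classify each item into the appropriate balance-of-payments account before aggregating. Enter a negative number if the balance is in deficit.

Goods: -814.93 - 865.02 = -1679.95
Services: -225.76 - 168.55 + 401.80 + 313.25 - 202.37 = 118.37
Primary income: -138.02 - 226.60 + 57.09 - 154.80 + 165.14 + 248.91 + 140.12 = 91.84
Secondary income: 93.69
Current account = (-1679.95) + 118.37 + 91.84 + 93.69 = -1376.05
(Excluded from the current account — financial account: foreign purchases of domestic corporate bonds 492.66, domestic pension funds' purchases of foreign equities 407.30, acquisition of a foreign subsidiary by a resident firm (outward FDI) 731.15; capital account: sale of embassy land to a foreign government 66.91.)

-1376.05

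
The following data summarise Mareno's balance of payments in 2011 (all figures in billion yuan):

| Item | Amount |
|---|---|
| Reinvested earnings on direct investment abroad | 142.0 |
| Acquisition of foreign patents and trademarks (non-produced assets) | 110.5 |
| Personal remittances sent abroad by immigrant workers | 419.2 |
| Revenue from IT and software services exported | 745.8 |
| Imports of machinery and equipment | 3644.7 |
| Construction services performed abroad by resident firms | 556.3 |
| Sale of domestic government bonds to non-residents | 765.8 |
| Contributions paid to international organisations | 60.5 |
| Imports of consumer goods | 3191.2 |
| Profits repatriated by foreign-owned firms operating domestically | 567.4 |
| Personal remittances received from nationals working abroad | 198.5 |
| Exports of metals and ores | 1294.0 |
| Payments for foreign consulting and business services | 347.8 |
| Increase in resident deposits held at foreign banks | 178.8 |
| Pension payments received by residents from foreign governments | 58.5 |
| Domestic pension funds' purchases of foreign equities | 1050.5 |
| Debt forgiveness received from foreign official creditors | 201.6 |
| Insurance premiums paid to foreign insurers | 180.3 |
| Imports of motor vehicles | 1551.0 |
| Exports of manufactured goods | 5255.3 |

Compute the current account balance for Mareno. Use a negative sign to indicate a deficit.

Goods: -3191.2 - 3644.7 + 5255.3 - 1551.0 + 1294.0 = -1837.6
Services: 745.8 + 556.3 - 347.8 - 180.3 = 774.0
Primary income: -567.4 + 142.0 = -425.4
Secondary income: 58.5 - 419.2 - 60.5 + 198.5 = -222.7
Current account = (-1837.6) + 774.0 + (-425.4) + (-222.7) = -1711.7
(Excluded from the current account — capital account: acquisition of foreign patents and trademarks (non-produced assets) 110.5, debt forgiveness received from foreign official creditors 201.6; financial account: sale of domestic government bonds to non-residents 765.8, increase in resident deposits held at foreign banks 178.8, domestic pension funds' purchases of foreign equities 1050.5.)

-1711.7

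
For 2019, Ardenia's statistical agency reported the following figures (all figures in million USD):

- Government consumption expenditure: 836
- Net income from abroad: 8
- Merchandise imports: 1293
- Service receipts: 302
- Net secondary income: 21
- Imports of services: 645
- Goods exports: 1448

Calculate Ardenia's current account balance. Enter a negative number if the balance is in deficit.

-159

Goods balance = 1448 - 1293 = 155
Services balance = 302 - 645 = -343
Trade balance (goods + services) = 155 + (-343) = -188
Net primary income = 8
Net secondary income = 21
Current account = -188 + 8 + 21 = -159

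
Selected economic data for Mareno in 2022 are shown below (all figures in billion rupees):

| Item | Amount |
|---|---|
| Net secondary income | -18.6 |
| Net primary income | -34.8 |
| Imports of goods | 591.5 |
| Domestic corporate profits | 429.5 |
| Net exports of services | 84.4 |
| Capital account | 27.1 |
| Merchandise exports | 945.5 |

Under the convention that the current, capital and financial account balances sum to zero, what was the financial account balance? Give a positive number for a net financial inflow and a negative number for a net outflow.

-412.1

Goods balance = 945.5 - 591.5 = 354.0
Services balance = 84.4
Trade balance (goods + services) = 354.0 + 84.4 = 438.4
Net primary income = -34.8
Net secondary income = -18.6
Current account = 438.4 + (-34.8) + (-18.6) = 385.0
Financial account = -(385.0 + 27.1) = -412.1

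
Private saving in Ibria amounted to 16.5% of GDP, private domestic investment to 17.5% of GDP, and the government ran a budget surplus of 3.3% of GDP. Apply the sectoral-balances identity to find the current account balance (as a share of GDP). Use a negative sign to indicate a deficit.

By the sectoral-balances identity, CA = (S_private - I) + (T - G).
Private balance = 16.5 - 17.5 = -1.0
Government balance (T - G) = 3.3
CA = -1.0 + 3.3 = 2.3

2.3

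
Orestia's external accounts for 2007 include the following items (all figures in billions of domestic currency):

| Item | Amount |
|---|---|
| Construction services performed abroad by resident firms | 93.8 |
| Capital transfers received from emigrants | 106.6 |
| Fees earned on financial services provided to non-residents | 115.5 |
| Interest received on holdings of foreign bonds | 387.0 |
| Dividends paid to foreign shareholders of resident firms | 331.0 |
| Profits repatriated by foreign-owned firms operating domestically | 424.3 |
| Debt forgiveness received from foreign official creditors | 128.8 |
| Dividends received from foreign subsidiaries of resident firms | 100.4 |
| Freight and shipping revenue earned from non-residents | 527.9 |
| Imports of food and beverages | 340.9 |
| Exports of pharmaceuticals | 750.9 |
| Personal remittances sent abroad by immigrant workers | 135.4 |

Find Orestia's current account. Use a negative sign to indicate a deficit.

Goods: 750.9 - 340.9 = 410.0
Services: 527.9 + 93.8 + 115.5 = 737.2
Primary income: -331.0 + 387.0 + 100.4 - 424.3 = -267.9
Secondary income: -135.4
Current account = 410.0 + 737.2 + (-267.9) + (-135.4) = 743.9
(Excluded from the current account — capital account: capital transfers received from emigrants 106.6, debt forgiveness received from foreign official creditors 128.8.)

743.9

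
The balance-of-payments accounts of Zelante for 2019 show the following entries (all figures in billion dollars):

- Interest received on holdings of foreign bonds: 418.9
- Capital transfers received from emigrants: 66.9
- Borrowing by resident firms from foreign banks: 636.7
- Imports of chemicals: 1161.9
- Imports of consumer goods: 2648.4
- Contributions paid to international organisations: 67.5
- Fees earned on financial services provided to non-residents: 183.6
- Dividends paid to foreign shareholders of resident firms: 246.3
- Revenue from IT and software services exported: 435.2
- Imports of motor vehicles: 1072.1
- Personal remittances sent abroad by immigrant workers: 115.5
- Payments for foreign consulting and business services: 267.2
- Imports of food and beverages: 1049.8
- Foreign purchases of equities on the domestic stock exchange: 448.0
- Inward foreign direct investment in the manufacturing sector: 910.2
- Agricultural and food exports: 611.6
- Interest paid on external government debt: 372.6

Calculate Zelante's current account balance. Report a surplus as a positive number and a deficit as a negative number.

-5352.0

Goods: -2648.4 - 1161.9 - 1072.1 - 1049.8 + 611.6 = -5320.6
Services: 435.2 - 267.2 + 183.6 = 351.6
Primary income: 418.9 - 372.6 - 246.3 = -200.0
Secondary income: -115.5 - 67.5 = -183.0
Current account = (-5320.6) + 351.6 + (-200.0) + (-183.0) = -5352.0
(Excluded from the current account — capital account: capital transfers received from emigrants 66.9; financial account: borrowing by resident firms from foreign banks 636.7, foreign purchases of equities on the domestic stock exchange 448.0, inward foreign direct investment in the manufacturing sector 910.2.)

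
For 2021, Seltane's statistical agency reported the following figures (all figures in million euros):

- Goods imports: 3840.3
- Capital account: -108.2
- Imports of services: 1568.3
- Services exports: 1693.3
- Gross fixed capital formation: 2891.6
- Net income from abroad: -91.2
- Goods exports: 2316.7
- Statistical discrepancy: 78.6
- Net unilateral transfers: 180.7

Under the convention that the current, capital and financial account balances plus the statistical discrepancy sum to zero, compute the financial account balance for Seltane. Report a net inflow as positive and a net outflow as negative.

1338.7

Goods balance = 2316.7 - 3840.3 = -1523.6
Services balance = 1693.3 - 1568.3 = 125.0
Trade balance (goods + services) = -1523.6 + 125.0 = -1398.6
Net primary income = -91.2
Net secondary income = 180.7
Current account = -1398.6 + (-91.2) + 180.7 = -1309.1
Financial account = -(-1309.1 + (-108.2) + 78.6) = 1338.7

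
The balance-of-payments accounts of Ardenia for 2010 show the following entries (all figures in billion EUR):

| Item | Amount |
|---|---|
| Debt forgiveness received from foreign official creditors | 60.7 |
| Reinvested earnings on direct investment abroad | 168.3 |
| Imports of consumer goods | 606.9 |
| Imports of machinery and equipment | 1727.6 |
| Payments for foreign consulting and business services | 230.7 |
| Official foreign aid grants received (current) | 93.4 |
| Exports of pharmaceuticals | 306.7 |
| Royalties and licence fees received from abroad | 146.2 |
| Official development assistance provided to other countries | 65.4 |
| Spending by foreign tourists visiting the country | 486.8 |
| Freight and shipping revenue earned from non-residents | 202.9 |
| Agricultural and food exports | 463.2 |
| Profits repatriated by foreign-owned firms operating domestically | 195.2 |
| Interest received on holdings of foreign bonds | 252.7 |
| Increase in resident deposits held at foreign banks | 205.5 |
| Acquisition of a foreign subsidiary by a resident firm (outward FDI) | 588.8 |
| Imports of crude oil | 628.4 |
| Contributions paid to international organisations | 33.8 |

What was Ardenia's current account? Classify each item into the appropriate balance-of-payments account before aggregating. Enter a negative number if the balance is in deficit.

Goods: -628.4 - 1727.6 - 606.9 + 306.7 + 463.2 = -2193.0
Services: -230.7 + 146.2 + 202.9 + 486.8 = 605.2
Primary income: -195.2 + 168.3 + 252.7 = 225.8
Secondary income: -65.4 + 93.4 - 33.8 = -5.8
Current account = (-2193.0) + 605.2 + 225.8 + (-5.8) = -1367.8
(Excluded from the current account — capital account: debt forgiveness received from foreign official creditors 60.7; financial account: increase in resident deposits held at foreign banks 205.5, acquisition of a foreign subsidiary by a resident firm (outward FDI) 588.8.)

-1367.8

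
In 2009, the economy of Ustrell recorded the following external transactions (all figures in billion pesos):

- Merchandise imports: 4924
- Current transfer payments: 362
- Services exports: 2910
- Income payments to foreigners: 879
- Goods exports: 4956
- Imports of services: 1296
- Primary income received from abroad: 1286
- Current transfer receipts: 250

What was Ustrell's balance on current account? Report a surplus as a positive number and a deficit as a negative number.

Goods balance = 4956 - 4924 = 32
Services balance = 2910 - 1296 = 1614
Trade balance (goods + services) = 32 + 1614 = 1646
Net primary income = 1286 - 879 = 407
Net secondary income = 250 - 362 = -112
Current account = 1646 + 407 + (-112) = 1941

1941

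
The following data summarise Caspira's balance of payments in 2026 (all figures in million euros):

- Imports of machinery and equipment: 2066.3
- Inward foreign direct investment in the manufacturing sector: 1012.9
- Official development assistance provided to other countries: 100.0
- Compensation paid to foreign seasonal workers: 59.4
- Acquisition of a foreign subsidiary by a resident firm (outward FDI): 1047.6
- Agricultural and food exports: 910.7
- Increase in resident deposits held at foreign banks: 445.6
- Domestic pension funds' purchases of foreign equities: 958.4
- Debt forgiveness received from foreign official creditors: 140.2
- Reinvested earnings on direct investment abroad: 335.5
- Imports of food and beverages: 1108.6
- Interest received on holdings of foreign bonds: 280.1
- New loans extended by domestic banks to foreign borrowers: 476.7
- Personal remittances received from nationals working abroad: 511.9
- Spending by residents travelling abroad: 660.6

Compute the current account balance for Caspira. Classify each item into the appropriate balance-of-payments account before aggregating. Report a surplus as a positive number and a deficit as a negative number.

-1956.7

Goods: -1108.6 - 2066.3 + 910.7 = -2264.2
Services: -660.6
Primary income: 280.1 + 335.5 - 59.4 = 556.2
Secondary income: -100.0 + 511.9 = 411.9
Current account = (-2264.2) + (-660.6) + 556.2 + 411.9 = -1956.7
(Excluded from the current account — financial account: inward foreign direct investment in the manufacturing sector 1012.9, acquisition of a foreign subsidiary by a resident firm (outward FDI) 1047.6, increase in resident deposits held at foreign banks 445.6, domestic pension funds' purchases of foreign equities 958.4, new loans extended by domestic banks to foreign borrowers 476.7; capital account: debt forgiveness received from foreign official creditors 140.2.)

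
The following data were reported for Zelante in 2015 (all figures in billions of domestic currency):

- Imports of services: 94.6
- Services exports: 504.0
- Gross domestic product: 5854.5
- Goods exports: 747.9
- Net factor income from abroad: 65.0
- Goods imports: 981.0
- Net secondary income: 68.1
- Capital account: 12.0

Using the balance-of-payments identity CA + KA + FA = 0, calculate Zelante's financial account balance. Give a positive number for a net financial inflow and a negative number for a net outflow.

Goods balance = 747.9 - 981.0 = -233.1
Services balance = 504.0 - 94.6 = 409.4
Trade balance (goods + services) = -233.1 + 409.4 = 176.3
Net primary income = 65.0
Net secondary income = 68.1
Current account = 176.3 + 65.0 + 68.1 = 309.4
Financial account = -(309.4 + 12.0) = -321.4

-321.4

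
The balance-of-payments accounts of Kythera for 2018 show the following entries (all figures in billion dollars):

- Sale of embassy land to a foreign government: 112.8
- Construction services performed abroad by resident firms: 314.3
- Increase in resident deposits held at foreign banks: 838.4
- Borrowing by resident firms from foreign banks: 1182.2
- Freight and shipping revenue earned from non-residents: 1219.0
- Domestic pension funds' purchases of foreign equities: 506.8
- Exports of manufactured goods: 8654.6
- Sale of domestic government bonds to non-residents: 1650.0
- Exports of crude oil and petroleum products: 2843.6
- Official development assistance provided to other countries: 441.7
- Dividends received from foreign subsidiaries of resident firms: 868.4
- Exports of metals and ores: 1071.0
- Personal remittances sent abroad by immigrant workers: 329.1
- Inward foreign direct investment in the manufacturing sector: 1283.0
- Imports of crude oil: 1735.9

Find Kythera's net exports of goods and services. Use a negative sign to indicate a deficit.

12366.6

Goods: -1735.9 + 2843.6 + 1071.0 + 8654.6 = 10833.3
Services: 314.3 + 1219.0 = 1533.3
Trade balance = 10833.3 + 1533.3 = 12366.6
(Excluded from the trade balance — capital account: sale of embassy land to a foreign government 112.8; financial account: increase in resident deposits held at foreign banks 838.4, borrowing by resident firms from foreign banks 1182.2, domestic pension funds' purchases of foreign equities 506.8, sale of domestic government bonds to non-residents 1650.0, inward foreign direct investment in the manufacturing sector 1283.0; secondary income: official development assistance provided to other countries 441.7, personal remittances sent abroad by immigrant workers 329.1; primary income: dividends received from foreign subsidiaries of resident firms 868.4.)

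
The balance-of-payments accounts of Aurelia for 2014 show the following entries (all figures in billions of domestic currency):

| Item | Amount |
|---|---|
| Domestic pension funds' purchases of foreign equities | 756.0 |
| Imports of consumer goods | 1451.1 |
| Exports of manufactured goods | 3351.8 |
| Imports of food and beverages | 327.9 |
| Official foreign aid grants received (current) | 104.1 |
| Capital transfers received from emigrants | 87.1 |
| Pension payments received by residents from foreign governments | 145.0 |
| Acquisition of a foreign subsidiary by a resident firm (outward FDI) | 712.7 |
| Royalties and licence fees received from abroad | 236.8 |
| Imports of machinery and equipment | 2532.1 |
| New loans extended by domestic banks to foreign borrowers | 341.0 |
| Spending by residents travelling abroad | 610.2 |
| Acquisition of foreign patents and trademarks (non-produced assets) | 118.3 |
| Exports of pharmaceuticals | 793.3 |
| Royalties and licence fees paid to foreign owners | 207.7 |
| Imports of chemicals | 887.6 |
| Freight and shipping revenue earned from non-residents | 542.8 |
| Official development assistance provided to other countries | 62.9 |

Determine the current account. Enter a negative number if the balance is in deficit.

-905.7

Goods: -887.6 + 3351.8 - 2532.1 - 1451.1 - 327.9 + 793.3 = -1053.6
Services: 542.8 - 610.2 - 207.7 + 236.8 = -38.3
Secondary income: 145.0 + 104.1 - 62.9 = 186.2
Current account = (-1053.6) + (-38.3) + 186.2 = -905.7
(Excluded from the current account — financial account: domestic pension funds' purchases of foreign equities 756.0, acquisition of a foreign subsidiary by a resident firm (outward FDI) 712.7, new loans extended by domestic banks to foreign borrowers 341.0; capital account: capital transfers received from emigrants 87.1, acquisition of foreign patents and trademarks (non-produced assets) 118.3.)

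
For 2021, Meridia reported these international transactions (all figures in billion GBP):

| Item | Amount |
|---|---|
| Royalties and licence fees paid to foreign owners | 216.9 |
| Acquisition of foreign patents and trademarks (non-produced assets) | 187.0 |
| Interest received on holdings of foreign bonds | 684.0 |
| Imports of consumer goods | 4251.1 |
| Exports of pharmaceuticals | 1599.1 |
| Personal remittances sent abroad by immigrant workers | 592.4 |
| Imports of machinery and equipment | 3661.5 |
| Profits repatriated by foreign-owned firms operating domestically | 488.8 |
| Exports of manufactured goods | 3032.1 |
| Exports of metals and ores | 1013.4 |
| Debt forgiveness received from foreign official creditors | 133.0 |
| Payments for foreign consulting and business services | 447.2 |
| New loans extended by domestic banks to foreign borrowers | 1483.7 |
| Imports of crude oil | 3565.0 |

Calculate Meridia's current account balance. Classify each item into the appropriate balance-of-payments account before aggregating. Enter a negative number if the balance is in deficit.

-6894.3

Goods: 1013.4 - 3565.0 - 3661.5 - 4251.1 + 1599.1 + 3032.1 = -5833.0
Services: -216.9 - 447.2 = -664.1
Primary income: -488.8 + 684.0 = 195.2
Secondary income: -592.4
Current account = (-5833.0) + (-664.1) + 195.2 + (-592.4) = -6894.3
(Excluded from the current account — capital account: acquisition of foreign patents and trademarks (non-produced assets) 187.0, debt forgiveness received from foreign official creditors 133.0; financial account: new loans extended by domestic banks to foreign borrowers 1483.7.)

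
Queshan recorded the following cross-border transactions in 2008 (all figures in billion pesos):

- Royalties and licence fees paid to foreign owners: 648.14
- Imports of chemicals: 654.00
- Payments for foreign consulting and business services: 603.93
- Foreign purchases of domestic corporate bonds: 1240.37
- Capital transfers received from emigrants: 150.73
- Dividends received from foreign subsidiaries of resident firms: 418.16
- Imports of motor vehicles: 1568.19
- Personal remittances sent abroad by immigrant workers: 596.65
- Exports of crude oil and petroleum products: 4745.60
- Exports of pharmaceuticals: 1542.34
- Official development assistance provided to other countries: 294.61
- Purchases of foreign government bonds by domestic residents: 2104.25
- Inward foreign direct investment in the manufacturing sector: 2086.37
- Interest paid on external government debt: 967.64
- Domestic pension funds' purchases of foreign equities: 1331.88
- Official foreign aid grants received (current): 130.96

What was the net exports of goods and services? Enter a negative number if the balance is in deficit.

Goods: -654.00 + 4745.60 - 1568.19 + 1542.34 = 4065.75
Services: -648.14 - 603.93 = -1252.07
Trade balance = 4065.75 + (-1252.07) = 2813.68
(Excluded from the trade balance — financial account: foreign purchases of domestic corporate bonds 1240.37, purchases of foreign government bonds by domestic residents 2104.25, inward foreign direct investment in the manufacturing sector 2086.37, domestic pension funds' purchases of foreign equities 1331.88; capital account: capital transfers received from emigrants 150.73; primary income: dividends received from foreign subsidiaries of resident firms 418.16, interest paid on external government debt 967.64; secondary income: personal remittances sent abroad by immigrant workers 596.65, official development assistance provided to other countries 294.61, official foreign aid grants received (current) 130.96.)

2813.68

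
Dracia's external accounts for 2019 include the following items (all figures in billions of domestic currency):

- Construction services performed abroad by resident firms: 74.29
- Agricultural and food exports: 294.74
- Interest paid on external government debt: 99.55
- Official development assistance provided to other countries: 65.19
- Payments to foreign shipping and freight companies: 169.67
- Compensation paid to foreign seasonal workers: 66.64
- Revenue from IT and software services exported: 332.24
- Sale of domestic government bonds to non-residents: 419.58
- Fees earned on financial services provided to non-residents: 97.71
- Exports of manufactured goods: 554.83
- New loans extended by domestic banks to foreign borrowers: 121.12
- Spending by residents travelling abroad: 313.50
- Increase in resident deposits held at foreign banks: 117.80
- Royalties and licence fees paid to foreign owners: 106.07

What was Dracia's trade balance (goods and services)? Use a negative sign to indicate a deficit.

764.57

Goods: 554.83 + 294.74 = 849.57
Services: 97.71 + 332.24 - 313.50 + 74.29 - 106.07 - 169.67 = -85.00
Trade balance = 849.57 + (-85.00) = 764.57
(Excluded from the trade balance — primary income: interest paid on external government debt 99.55, compensation paid to foreign seasonal workers 66.64; secondary income: official development assistance provided to other countries 65.19; financial account: sale of domestic government bonds to non-residents 419.58, new loans extended by domestic banks to foreign borrowers 121.12, increase in resident deposits held at foreign banks 117.80.)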